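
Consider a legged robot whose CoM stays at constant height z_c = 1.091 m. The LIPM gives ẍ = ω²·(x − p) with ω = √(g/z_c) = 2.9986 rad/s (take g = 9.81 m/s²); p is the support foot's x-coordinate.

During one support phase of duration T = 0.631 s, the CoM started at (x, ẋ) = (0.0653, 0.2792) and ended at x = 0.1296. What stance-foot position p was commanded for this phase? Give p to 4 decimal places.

ωT = 2.9986·0.631 = 1.892117; cosh(ωT) = 3.392073, sinh(ωT) = 3.241321
x(T) = p + (x₀−p)·cosh(ωT) + (ẋ₀/ω)·sinh(ωT) ⇒ p·(1 − cosh) = x(T) − x₀·cosh − (ẋ₀/ω)·sinh
numerator   = 0.1296 − (0.0653)·3.392073 − (0.2792/2.9986)·3.241321 = -0.393702
denominator = 1 − 3.392073 = -2.392073
p = -0.393702 / -2.392073 = 0.1646

p = 0.1646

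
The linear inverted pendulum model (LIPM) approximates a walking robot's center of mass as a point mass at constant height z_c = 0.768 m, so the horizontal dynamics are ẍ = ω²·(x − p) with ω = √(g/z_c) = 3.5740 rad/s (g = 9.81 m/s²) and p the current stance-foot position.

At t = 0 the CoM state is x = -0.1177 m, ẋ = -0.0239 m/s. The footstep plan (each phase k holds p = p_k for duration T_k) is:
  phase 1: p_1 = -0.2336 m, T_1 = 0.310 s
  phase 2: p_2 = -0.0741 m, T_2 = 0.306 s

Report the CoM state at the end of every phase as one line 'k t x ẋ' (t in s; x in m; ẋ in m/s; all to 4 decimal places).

1 0.3100 -0.0480 0.5186
2 0.6160 0.1615 0.9845

phase 1: p=-0.2336, T=0.310, ωT=1.107940, cosh=1.679176, sinh=1.348938; start (x,ẋ)=(-0.117700, -0.023900) → end (x,ẋ)=(-0.048004, 0.518634)
phase 2: p=-0.0741, T=0.306, ωT=1.093644, cosh=1.660063, sinh=1.325069; start (x,ẋ)=(-0.048004, 0.518634) → end (x,ẋ)=(0.161506, 0.984549)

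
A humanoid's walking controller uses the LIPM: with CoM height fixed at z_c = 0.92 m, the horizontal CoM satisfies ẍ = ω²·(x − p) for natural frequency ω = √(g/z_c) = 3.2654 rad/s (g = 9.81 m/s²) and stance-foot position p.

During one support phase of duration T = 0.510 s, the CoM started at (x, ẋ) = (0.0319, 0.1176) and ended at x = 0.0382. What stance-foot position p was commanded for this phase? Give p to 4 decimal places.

p = 0.0811

ωT = 3.2654·0.510 = 1.665354; cosh(ωT) = 2.738334, sinh(ωT) = 2.549211
x(T) = p + (x₀−p)·cosh(ωT) + (ẋ₀/ω)·sinh(ωT) ⇒ p·(1 − cosh) = x(T) − x₀·cosh − (ẋ₀/ω)·sinh
numerator   = 0.0382 − (0.0319)·2.738334 − (0.1176/3.2654)·2.549211 = -0.140960
denominator = 1 − 2.738334 = -1.738334
p = -0.140960 / -1.738334 = 0.0811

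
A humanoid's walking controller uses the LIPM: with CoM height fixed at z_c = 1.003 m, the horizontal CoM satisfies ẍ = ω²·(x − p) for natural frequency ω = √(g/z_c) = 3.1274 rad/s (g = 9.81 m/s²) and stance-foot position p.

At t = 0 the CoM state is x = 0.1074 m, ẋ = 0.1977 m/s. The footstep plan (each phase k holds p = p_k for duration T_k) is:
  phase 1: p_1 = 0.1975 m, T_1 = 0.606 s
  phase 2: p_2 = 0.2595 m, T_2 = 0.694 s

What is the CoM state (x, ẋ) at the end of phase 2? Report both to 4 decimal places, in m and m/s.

x = -0.8007, ẋ = -3.2852

phase 1: p=0.1975, T=0.606, ωT=1.895204, cosh=3.402098, sinh=3.251810; start (x,ẋ)=(0.107400, 0.197700) → end (x,ẋ)=(0.096536, -0.243696)
phase 2: p=0.2595, T=0.694, ωT=2.170416, cosh=4.438027, sinh=4.323897; start (x,ẋ)=(0.096536, -0.243696) → end (x,ẋ)=(-0.800671, -3.285226)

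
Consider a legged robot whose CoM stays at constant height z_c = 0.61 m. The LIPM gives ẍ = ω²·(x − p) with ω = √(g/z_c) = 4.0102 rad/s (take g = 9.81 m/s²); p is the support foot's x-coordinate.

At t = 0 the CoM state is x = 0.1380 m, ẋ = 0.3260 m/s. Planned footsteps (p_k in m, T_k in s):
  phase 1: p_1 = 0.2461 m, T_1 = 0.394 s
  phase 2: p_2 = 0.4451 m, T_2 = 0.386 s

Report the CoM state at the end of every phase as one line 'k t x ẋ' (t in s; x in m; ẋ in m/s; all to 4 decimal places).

phase 1: p=0.2461, T=0.394, ωT=1.580019, cosh=2.530509, sinh=2.324538; start (x,ẋ)=(0.138000, 0.326000) → end (x,ẋ)=(0.161520, -0.182747)
phase 2: p=0.4451, T=0.386, ωT=1.547937, cosh=2.457224, sinh=2.244538; start (x,ẋ)=(0.161520, -0.182747) → end (x,ẋ)=(-0.354005, -3.001568)

1 0.3940 0.1615 -0.1827
2 0.7800 -0.3540 -3.0016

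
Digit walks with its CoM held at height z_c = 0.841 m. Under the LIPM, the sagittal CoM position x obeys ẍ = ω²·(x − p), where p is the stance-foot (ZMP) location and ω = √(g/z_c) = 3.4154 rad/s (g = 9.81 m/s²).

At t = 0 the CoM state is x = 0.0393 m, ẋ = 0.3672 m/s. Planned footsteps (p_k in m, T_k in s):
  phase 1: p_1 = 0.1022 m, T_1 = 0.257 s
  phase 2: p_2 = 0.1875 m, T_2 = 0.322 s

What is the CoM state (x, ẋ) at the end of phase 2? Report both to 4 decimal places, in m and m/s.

x = 0.1946, ẋ = 0.2017

phase 1: p=0.1022, T=0.257, ωT=0.877758, cosh=1.410607, sinh=0.994893; start (x,ẋ)=(0.039300, 0.367200) → end (x,ẋ)=(0.120437, 0.304243)
phase 2: p=0.1875, T=0.322, ωT=1.099759, cosh=1.668196, sinh=1.335245; start (x,ẋ)=(0.120437, 0.304243) → end (x,ẋ)=(0.194569, 0.201703)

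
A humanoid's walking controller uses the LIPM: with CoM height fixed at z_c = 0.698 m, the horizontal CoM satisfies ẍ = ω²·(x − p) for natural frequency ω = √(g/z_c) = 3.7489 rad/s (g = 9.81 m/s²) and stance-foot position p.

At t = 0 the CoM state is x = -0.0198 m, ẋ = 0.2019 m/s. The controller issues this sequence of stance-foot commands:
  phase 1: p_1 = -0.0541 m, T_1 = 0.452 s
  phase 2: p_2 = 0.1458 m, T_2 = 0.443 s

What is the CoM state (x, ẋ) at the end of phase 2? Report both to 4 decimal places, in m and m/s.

x = 0.8634, ẋ = 2.8351

phase 1: p=-0.0541, T=0.452, ωT=1.694503, cosh=2.813815, sinh=2.630124; start (x,ẋ)=(-0.019800, 0.201900) → end (x,ẋ)=(0.184061, 0.906310)
phase 2: p=0.1458, T=0.443, ωT=1.660763, cosh=2.726659, sinh=2.536665; start (x,ẋ)=(0.184061, 0.906310) → end (x,ẋ)=(0.863373, 2.835050)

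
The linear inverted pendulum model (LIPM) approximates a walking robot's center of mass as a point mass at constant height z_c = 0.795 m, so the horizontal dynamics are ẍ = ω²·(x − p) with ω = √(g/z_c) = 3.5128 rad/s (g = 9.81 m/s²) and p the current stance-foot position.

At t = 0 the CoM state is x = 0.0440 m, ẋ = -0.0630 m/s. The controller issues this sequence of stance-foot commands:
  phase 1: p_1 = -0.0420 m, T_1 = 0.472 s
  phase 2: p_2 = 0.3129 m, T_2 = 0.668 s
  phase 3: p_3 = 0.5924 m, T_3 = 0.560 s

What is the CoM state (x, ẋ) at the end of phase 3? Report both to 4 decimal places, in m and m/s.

x = -0.3398, ẋ = -3.1217

phase 1: p=-0.0420, T=0.472, ωT=1.658042, cosh=2.719766, sinh=2.529255; start (x,ẋ)=(0.044000, -0.063000) → end (x,ẋ)=(0.146539, 0.592745)
phase 2: p=0.3129, T=0.668, ωT=2.346550, cosh=5.272580, sinh=5.176881; start (x,ẋ)=(0.146539, 0.592745) → end (x,ẋ)=(0.309289, 0.099964)
phase 3: p=0.5924, T=0.560, ωT=1.967168, cosh=3.645125, sinh=3.505273; start (x,ẋ)=(0.309289, 0.099964) → end (x,ẋ)=(-0.339826, -3.121659)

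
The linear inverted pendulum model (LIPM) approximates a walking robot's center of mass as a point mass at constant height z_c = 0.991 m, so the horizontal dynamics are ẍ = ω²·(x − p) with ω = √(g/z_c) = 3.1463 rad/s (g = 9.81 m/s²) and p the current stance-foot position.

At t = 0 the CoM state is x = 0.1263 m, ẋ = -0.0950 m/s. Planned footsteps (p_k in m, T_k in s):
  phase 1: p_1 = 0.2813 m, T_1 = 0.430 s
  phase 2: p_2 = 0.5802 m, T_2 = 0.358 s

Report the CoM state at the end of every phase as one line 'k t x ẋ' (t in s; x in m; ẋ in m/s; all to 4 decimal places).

1 0.4300 -0.0931 -1.0763
2 0.7880 -1.0394 -4.7579

phase 1: p=0.2813, T=0.430, ωT=1.352909, cosh=2.063575, sinh=1.805088; start (x,ẋ)=(0.126300, -0.095000) → end (x,ẋ)=(-0.093057, -1.076339)
phase 2: p=0.5802, T=0.358, ωT=1.126375, cosh=1.704331, sinh=1.380125; start (x,ẋ)=(-0.093057, -1.076339) → end (x,ẋ)=(-1.039390, -4.757914)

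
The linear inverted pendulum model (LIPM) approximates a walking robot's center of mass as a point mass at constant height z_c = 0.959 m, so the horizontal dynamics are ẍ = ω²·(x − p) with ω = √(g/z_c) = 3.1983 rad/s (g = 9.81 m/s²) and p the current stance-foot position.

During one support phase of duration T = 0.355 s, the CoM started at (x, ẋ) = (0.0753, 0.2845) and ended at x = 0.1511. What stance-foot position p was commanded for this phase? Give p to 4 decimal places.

ωT = 3.1983·0.355 = 1.135396; cosh(ωT) = 1.716851, sinh(ωT) = 1.395556
x(T) = p + (x₀−p)·cosh(ωT) + (ẋ₀/ω)·sinh(ωT) ⇒ p·(1 − cosh) = x(T) − x₀·cosh − (ẋ₀/ω)·sinh
numerator   = 0.1511 − (0.0753)·1.716851 − (0.2845/3.1983)·1.395556 = -0.102319
denominator = 1 − 1.716851 = -0.716851
p = -0.102319 / -0.716851 = 0.1427

p = 0.1427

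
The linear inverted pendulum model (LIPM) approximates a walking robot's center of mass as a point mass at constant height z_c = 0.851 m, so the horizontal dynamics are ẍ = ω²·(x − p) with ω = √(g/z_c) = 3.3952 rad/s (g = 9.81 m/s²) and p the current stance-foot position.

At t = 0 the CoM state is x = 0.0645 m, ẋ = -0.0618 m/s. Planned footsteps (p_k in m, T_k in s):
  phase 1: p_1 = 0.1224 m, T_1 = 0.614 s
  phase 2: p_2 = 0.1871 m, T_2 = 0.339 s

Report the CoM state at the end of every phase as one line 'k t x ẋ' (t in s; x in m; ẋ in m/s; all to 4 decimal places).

1 0.6140 -0.1861 -1.0305
2 0.9530 -0.8935 -3.5942

phase 1: p=0.1224, T=0.614, ωT=2.084653, cosh=4.083075, sinh=3.958724; start (x,ẋ)=(0.064500, -0.061800) → end (x,ẋ)=(-0.186067, -1.030548)
phase 2: p=0.1871, T=0.339, ωT=1.150973, cosh=1.738798, sinh=1.422469; start (x,ẋ)=(-0.186067, -1.030548) → end (x,ẋ)=(-0.893526, -3.594152)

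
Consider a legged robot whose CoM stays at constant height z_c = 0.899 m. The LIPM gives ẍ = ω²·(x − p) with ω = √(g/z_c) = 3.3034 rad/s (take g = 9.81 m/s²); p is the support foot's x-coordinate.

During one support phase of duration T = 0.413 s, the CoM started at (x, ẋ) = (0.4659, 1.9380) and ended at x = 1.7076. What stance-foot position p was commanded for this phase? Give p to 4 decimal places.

ωT = 3.3034·0.413 = 1.364304; cosh(ωT) = 2.084279, sinh(ωT) = 1.828721
x(T) = p + (x₀−p)·cosh(ωT) + (ẋ₀/ω)·sinh(ωT) ⇒ p·(1 − cosh) = x(T) − x₀·cosh − (ẋ₀/ω)·sinh
numerator   = 1.7076 − (0.4659)·2.084279 − (1.9380/3.3034)·1.828721 = -0.336318
denominator = 1 − 2.084279 = -1.084279
p = -0.336318 / -1.084279 = 0.3102

p = 0.3102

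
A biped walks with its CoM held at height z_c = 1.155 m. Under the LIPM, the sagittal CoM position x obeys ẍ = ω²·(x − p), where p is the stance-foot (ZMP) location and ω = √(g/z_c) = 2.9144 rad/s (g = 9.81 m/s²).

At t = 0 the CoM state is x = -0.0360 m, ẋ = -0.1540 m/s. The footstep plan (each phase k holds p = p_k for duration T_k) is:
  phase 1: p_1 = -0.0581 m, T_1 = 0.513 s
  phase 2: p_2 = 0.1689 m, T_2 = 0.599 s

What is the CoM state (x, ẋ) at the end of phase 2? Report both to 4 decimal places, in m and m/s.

x = -0.8926, ẋ = -2.9867

phase 1: p=-0.0581, T=0.513, ωT=1.495087, cosh=2.341977, sinh=2.117748; start (x,ẋ)=(-0.036000, -0.154000) → end (x,ẋ)=(-0.118246, -0.224264)
phase 2: p=0.1689, T=0.599, ωT=1.745726, cosh=2.952288, sinh=2.777770; start (x,ẋ)=(-0.118246, -0.224264) → end (x,ẋ)=(-0.892589, -2.986695)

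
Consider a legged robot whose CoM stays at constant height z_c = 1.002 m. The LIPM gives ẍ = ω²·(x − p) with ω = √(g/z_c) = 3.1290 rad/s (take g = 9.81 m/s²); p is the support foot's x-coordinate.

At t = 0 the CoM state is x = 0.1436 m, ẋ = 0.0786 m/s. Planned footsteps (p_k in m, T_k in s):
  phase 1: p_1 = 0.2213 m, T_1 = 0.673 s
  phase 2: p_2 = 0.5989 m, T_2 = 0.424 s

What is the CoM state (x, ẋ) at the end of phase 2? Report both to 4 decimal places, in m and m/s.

phase 1: p=0.2213, T=0.673, ωT=2.105817, cosh=4.167779, sinh=4.046032; start (x,ẋ)=(0.143600, 0.078600) → end (x,ẋ)=(-0.000901, -0.656097)
phase 2: p=0.5989, T=0.424, ωT=1.326696, cosh=2.016962, sinh=1.751609; start (x,ẋ)=(-0.000901, -0.656097) → end (x,ẋ)=(-0.978157, -4.610703)

x = -0.9782, ẋ = -4.6107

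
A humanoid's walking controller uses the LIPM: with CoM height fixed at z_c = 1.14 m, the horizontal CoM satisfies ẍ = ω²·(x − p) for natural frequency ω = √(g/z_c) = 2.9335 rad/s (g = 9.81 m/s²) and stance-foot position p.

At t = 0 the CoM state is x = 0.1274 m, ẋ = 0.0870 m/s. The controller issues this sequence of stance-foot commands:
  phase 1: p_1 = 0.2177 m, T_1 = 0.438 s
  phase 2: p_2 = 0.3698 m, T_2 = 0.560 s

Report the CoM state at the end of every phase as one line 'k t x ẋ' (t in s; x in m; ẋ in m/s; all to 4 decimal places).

phase 1: p=0.2177, T=0.438, ωT=1.284873, cosh=1.945447, sinh=1.668762; start (x,ẋ)=(0.127400, 0.087000) → end (x,ẋ)=(0.091517, -0.272793)
phase 2: p=0.3698, T=0.560, ωT=1.642760, cosh=2.681431, sinh=2.487986; start (x,ẋ)=(0.091517, -0.272793) → end (x,ẋ)=(-0.607760, -2.762524)

1 0.4380 0.0915 -0.2728
2 0.9980 -0.6078 -2.7625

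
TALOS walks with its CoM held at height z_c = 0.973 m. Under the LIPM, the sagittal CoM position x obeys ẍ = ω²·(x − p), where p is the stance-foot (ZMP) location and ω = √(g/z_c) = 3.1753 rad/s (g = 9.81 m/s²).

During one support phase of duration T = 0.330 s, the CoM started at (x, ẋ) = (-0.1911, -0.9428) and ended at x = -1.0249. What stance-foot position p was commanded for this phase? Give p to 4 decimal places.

ωT = 3.1753·0.330 = 1.047849; cosh(ωT) = 1.601101, sinh(ωT) = 1.250410
x(T) = p + (x₀−p)·cosh(ωT) + (ẋ₀/ω)·sinh(ωT) ⇒ p·(1 − cosh) = x(T) − x₀·cosh − (ẋ₀/ω)·sinh
numerator   = -1.0249 − (-0.1911)·1.601101 − (-0.9428/3.1753)·1.250410 = -0.347662
denominator = 1 − 1.601101 = -0.601101
p = -0.347662 / -0.601101 = 0.5784

p = 0.5784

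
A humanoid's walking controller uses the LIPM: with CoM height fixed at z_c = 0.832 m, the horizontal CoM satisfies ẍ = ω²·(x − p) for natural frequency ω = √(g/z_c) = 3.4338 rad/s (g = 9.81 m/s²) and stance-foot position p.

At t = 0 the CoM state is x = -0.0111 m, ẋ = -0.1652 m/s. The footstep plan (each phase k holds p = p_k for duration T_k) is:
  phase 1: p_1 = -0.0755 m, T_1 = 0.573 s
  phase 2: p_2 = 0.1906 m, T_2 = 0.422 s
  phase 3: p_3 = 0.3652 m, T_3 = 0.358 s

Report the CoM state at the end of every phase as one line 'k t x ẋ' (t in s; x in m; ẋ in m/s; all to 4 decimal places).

1 0.5730 -0.0094 0.1731
2 0.9950 -0.1573 -0.9928
3 1.3530 -1.0564 -4.6470

phase 1: p=-0.0755, T=0.573, ωT=1.967567, cosh=3.646525, sinh=3.506729; start (x,ẋ)=(-0.011100, -0.165200) → end (x,ẋ)=(-0.009372, 0.173061)
phase 2: p=0.1906, T=0.422, ωT=1.449064, cosh=2.246957, sinh=2.012167; start (x,ẋ)=(-0.009372, 0.173061) → end (x,ẋ)=(-0.157318, -0.992825)
phase 3: p=0.3652, T=0.358, ωT=1.229300, cosh=1.855667, sinh=1.563170; start (x,ẋ)=(-0.157318, -0.992825) → end (x,ẋ)=(-1.056383, -4.647027)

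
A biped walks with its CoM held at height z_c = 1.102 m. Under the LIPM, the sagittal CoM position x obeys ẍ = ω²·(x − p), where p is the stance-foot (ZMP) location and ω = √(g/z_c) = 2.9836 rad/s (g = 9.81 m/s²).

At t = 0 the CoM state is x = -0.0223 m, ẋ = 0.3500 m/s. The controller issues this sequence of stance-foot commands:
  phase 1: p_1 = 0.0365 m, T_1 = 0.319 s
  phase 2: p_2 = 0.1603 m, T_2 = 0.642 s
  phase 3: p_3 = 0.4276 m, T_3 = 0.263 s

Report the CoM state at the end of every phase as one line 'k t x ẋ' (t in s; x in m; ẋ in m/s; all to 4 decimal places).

1 0.3190 0.0783 0.3275
2 0.9610 0.2404 0.3233
3 1.2240 0.2738 -0.0567

phase 1: p=0.0365, T=0.319, ωT=0.951768, cosh=1.488172, sinh=1.102114; start (x,ẋ)=(-0.022300, 0.350000) → end (x,ẋ)=(0.078282, 0.327510)
phase 2: p=0.1603, T=0.642, ωT=1.915471, cosh=3.468705, sinh=3.321433; start (x,ẋ)=(0.078282, 0.327510) → end (x,ẋ)=(0.240399, 0.323254)
phase 3: p=0.4276, T=0.263, ωT=0.784687, cosh=1.323991, sinh=0.867729; start (x,ẋ)=(0.240399, 0.323254) → end (x,ẋ)=(0.273760, -0.056671)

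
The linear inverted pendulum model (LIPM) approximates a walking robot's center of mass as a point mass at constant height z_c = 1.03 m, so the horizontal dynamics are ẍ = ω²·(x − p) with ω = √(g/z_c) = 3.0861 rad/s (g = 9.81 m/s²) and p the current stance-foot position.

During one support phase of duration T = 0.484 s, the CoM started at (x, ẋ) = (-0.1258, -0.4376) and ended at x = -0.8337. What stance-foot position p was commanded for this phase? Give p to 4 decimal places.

p = 0.1790

ωT = 3.0861·0.484 = 1.493672; cosh(ωT) = 2.338983, sinh(ωT) = 2.114437
x(T) = p + (x₀−p)·cosh(ωT) + (ẋ₀/ω)·sinh(ωT) ⇒ p·(1 − cosh) = x(T) − x₀·cosh − (ẋ₀/ω)·sinh
numerator   = -0.8337 − (-0.1258)·2.338983 − (-0.4376/3.0861)·2.114437 = -0.239635
denominator = 1 − 2.338983 = -1.338983
p = -0.239635 / -1.338983 = 0.1790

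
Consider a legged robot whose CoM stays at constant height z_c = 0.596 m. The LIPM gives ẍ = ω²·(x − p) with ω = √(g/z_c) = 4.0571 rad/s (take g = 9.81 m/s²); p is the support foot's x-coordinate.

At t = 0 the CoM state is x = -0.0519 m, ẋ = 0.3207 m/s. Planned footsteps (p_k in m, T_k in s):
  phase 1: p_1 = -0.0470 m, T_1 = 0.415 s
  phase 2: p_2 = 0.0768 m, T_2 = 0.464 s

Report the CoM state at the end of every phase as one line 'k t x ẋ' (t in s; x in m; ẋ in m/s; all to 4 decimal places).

phase 1: p=-0.0470, T=0.415, ωT=1.683696, cosh=2.785556, sinh=2.599870; start (x,ẋ)=(-0.051900, 0.320700) → end (x,ẋ)=(0.144862, 0.841643)
phase 2: p=0.0768, T=0.464, ωT=1.882494, cosh=3.361041, sinh=3.208831; start (x,ẋ)=(0.144862, 0.841643) → end (x,ẋ)=(0.971228, 3.714861)

1 0.4150 0.1449 0.8416
2 0.8790 0.9712 3.7149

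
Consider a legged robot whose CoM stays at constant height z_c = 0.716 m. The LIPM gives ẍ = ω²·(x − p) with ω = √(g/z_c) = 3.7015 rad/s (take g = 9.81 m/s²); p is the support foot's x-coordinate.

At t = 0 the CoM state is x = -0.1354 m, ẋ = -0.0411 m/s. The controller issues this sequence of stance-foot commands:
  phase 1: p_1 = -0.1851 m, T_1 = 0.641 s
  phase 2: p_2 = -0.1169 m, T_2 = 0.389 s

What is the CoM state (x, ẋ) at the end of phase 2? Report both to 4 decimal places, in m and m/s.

x = 0.6053, ẋ = 2.7282

phase 1: p=-0.1851, T=0.641, ωT=2.372661, cosh=5.409567, sinh=5.316335; start (x,ẋ)=(-0.135400, -0.041100) → end (x,ẋ)=(0.024725, 0.755684)
phase 2: p=-0.1169, T=0.389, ωT=1.439883, cosh=2.228580, sinh=1.991624; start (x,ẋ)=(0.024725, 0.755684) → end (x,ẋ)=(0.605325, 2.728161)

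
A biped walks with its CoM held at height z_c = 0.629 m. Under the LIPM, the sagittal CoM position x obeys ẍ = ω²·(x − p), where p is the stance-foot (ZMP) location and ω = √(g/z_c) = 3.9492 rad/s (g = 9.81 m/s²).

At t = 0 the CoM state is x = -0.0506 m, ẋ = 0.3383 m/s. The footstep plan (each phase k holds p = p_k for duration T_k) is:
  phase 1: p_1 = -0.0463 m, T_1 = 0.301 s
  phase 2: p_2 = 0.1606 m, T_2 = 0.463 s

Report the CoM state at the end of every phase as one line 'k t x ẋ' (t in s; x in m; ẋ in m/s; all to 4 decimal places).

phase 1: p=-0.0463, T=0.301, ωT=1.188709, cosh=1.793728, sinh=1.489113; start (x,ẋ)=(-0.050600, 0.338300) → end (x,ẋ)=(0.073549, 0.581531)
phase 2: p=0.1606, T=0.463, ωT=1.828480, cosh=3.192537, sinh=3.031879; start (x,ẋ)=(0.073549, 0.581531) → end (x,ẋ)=(0.329138, 0.814250)

1 0.3010 0.0735 0.5815
2 0.7640 0.3291 0.8143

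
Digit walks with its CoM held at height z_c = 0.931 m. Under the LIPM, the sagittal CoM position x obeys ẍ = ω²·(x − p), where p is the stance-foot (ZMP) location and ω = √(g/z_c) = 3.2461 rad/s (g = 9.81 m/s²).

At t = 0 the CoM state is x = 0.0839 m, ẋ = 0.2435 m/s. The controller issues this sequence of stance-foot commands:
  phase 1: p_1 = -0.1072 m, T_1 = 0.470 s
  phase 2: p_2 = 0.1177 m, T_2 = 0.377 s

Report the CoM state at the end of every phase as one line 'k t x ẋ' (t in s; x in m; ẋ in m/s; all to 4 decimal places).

phase 1: p=-0.1072, T=0.470, ωT=1.525667, cosh=2.407843, sinh=2.190367; start (x,ẋ)=(0.083900, 0.243500) → end (x,ẋ)=(0.517245, 1.945059)
phase 2: p=0.1177, T=0.377, ωT=1.223780, cosh=1.847065, sinh=1.552949; start (x,ẋ)=(0.517245, 1.945059) → end (x,ẋ)=(1.786211, 5.606769)

1 0.4700 0.5172 1.9451
2 0.8470 1.7862 5.6068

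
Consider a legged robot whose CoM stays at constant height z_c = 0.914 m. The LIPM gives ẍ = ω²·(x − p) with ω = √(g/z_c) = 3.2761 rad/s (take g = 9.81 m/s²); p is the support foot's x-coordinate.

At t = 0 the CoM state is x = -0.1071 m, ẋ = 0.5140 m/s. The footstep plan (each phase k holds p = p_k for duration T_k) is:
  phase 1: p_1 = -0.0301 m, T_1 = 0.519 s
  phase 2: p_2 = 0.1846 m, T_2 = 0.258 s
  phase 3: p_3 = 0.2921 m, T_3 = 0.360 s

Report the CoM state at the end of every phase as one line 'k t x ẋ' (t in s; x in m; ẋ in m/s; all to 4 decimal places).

phase 1: p=-0.0301, T=0.519, ωT=1.700296, cosh=2.829098, sinh=2.646469; start (x,ẋ)=(-0.107100, 0.514000) → end (x,ẋ)=(0.167274, 0.786559)
phase 2: p=0.1846, T=0.258, ωT=0.845234, cosh=1.378990, sinh=0.949533; start (x,ẋ)=(0.167274, 0.786559) → end (x,ẋ)=(0.388681, 1.030760)
phase 3: p=0.2921, T=0.360, ωT=1.179396, cosh=1.779937, sinh=1.472472; start (x,ẋ)=(0.388681, 1.030760) → end (x,ẋ)=(0.927293, 2.300593)

1 0.5190 0.1673 0.7866
2 0.7770 0.3887 1.0308
3 1.1370 0.9273 2.3006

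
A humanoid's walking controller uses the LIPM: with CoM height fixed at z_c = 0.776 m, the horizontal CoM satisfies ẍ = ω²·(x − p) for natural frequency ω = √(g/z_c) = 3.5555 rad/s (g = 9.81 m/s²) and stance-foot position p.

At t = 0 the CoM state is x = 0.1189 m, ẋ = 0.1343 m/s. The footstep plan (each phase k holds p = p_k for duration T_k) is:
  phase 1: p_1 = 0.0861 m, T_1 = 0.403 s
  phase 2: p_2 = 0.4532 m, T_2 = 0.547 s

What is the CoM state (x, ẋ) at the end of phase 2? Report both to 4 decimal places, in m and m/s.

phase 1: p=0.0861, T=0.403, ωT=1.432867, cosh=2.214659, sinh=1.976035; start (x,ẋ)=(0.118900, 0.134300) → end (x,ẋ)=(0.233381, 0.527875)
phase 2: p=0.4532, T=0.547, ωT=1.944859, cosh=3.567825, sinh=3.424817; start (x,ẋ)=(0.233381, 0.527875) → end (x,ẋ)=(0.177395, -0.793363)

x = 0.1774, ẋ = -0.7934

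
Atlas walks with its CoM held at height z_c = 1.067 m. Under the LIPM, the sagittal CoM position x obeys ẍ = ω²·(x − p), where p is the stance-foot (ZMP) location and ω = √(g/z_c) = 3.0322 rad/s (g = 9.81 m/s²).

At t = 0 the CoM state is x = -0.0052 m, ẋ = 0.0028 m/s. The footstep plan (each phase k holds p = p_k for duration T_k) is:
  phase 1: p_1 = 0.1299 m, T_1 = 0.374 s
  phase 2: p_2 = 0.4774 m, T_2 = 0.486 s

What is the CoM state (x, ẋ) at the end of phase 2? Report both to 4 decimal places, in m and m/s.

phase 1: p=0.1299, T=0.374, ωT=1.134043, cosh=1.714963, sinh=1.393234; start (x,ẋ)=(-0.005200, 0.002800) → end (x,ẋ)=(-0.100505, -0.565937)
phase 2: p=0.4774, T=0.486, ωT=1.473649, cosh=2.297112, sinh=2.068024; start (x,ẋ)=(-0.100505, -0.565937) → end (x,ẋ)=(-1.236093, -4.923866)

x = -1.2361, ẋ = -4.9239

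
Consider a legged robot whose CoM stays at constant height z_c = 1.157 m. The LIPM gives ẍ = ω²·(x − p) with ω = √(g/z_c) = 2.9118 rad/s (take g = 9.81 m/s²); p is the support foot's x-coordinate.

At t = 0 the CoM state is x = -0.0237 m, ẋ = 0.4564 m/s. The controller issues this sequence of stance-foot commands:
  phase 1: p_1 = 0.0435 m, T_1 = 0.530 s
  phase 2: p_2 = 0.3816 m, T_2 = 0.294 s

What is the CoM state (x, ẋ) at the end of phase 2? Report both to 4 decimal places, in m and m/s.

x = 0.3949, ẋ = 0.5161

phase 1: p=0.0435, T=0.530, ωT=1.543254, cosh=2.446739, sinh=2.233054; start (x,ẋ)=(-0.023700, 0.456400) → end (x,ẋ)=(0.229092, 0.679743)
phase 2: p=0.3816, T=0.294, ωT=0.856069, cosh=1.389359, sinh=0.964531; start (x,ẋ)=(0.229092, 0.679743) → end (x,ẋ)=(0.394875, 0.516085)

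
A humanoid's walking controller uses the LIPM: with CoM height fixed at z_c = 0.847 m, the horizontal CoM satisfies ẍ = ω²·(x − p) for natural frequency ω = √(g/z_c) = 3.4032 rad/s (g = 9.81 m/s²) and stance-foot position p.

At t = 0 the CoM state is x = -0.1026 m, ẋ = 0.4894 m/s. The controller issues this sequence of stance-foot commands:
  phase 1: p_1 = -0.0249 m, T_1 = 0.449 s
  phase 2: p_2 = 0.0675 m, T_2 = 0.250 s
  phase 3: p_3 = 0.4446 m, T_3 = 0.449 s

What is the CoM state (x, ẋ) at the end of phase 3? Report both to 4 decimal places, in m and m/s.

x = 0.6737, ẋ = 1.1024

phase 1: p=-0.0249, T=0.449, ωT=1.528037, cosh=2.413040, sinh=2.196079; start (x,ẋ)=(-0.102600, 0.489400) → end (x,ẋ)=(0.103416, 0.600236)
phase 2: p=0.0675, T=0.250, ωT=0.850800, cosh=1.384296, sinh=0.957223; start (x,ẋ)=(0.103416, 0.600236) → end (x,ẋ)=(0.286047, 0.947904)
phase 3: p=0.4446, T=0.449, ωT=1.528037, cosh=2.413040, sinh=2.196079; start (x,ẋ)=(0.286047, 0.947904) → end (x,ẋ)=(0.673686, 1.102355)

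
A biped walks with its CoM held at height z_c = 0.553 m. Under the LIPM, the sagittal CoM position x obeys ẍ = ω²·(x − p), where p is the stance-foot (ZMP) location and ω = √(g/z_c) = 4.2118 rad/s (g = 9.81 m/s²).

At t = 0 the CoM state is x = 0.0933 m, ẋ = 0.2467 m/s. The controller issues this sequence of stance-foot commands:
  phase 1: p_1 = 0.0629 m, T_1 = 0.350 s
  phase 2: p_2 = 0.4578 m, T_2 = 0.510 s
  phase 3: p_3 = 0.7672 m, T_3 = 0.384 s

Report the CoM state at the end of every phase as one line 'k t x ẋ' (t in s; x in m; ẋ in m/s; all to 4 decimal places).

phase 1: p=0.0629, T=0.350, ωT=1.474130, cosh=2.298106, sinh=2.069128; start (x,ẋ)=(0.093300, 0.246700) → end (x,ẋ)=(0.253959, 0.831871)
phase 2: p=0.4578, T=0.510, ωT=2.148018, cosh=4.342288, sinh=4.225572; start (x,ẋ)=(0.253959, 0.831871) → end (x,ẋ)=(0.407253, -0.015595)
phase 3: p=0.7672, T=0.384, ωT=1.617331, cosh=2.619025, sinh=2.420598; start (x,ẋ)=(0.407253, -0.015595) → end (x,ẋ)=(-0.184472, -3.710525)

1 0.3500 0.2540 0.8319
2 0.8600 0.4073 -0.0156
3 1.2440 -0.1845 -3.7105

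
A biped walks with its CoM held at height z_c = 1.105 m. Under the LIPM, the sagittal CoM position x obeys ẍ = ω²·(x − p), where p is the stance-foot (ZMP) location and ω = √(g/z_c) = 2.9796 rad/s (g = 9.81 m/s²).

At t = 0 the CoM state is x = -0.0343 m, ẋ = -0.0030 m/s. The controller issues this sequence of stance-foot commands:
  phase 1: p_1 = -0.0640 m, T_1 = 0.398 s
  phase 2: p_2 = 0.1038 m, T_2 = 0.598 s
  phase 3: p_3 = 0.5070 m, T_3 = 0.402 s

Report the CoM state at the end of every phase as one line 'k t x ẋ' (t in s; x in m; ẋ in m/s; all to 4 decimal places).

phase 1: p=-0.0640, T=0.398, ωT=1.185881, cosh=1.789523, sinh=1.484046; start (x,ẋ)=(-0.034300, -0.003000) → end (x,ẋ)=(-0.012345, 0.125961)
phase 2: p=0.1038, T=0.598, ωT=1.781801, cosh=3.054440, sinh=2.886105; start (x,ẋ)=(-0.012345, 0.125961) → end (x,ẋ)=(-0.128951, -0.614045)
phase 3: p=0.5070, T=0.402, ωT=1.197799, cosh=1.807338, sinh=1.505480; start (x,ẋ)=(-0.128951, -0.614045) → end (x,ẋ)=(-0.952632, -3.962490)

1 0.3980 -0.0123 0.1260
2 0.9960 -0.1290 -0.6140
3 1.3980 -0.9526 -3.9625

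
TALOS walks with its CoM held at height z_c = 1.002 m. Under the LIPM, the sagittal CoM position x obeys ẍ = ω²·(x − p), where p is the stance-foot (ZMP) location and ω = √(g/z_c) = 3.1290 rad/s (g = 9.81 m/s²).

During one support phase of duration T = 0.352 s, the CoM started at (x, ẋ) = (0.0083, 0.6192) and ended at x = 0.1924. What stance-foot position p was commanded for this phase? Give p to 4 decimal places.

ωT = 3.1290·0.352 = 1.101408; cosh(ωT) = 1.670401, sinh(ωT) = 1.337998
x(T) = p + (x₀−p)·cosh(ωT) + (ẋ₀/ω)·sinh(ωT) ⇒ p·(1 − cosh) = x(T) − x₀·cosh − (ẋ₀/ω)·sinh
numerator   = 0.1924 − (0.0083)·1.670401 − (0.6192/3.1290)·1.337998 = -0.086242
denominator = 1 − 1.670401 = -0.670401
p = -0.086242 / -0.670401 = 0.1286

p = 0.1286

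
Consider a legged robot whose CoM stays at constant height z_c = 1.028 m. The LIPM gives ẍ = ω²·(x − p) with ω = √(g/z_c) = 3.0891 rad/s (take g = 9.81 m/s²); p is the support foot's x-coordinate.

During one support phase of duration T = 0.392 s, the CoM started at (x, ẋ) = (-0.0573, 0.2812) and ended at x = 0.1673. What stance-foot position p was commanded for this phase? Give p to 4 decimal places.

ωT = 3.0891·0.392 = 1.210927; cosh(ωT) = 1.827258, sinh(ωT) = 1.529337
x(T) = p + (x₀−p)·cosh(ωT) + (ẋ₀/ω)·sinh(ωT) ⇒ p·(1 − cosh) = x(T) − x₀·cosh − (ẋ₀/ω)·sinh
numerator   = 0.1673 − (-0.0573)·1.827258 − (0.2812/3.0891)·1.529337 = 0.132787
denominator = 1 − 1.827258 = -0.827258
p = 0.132787 / -0.827258 = -0.1605

p = -0.1605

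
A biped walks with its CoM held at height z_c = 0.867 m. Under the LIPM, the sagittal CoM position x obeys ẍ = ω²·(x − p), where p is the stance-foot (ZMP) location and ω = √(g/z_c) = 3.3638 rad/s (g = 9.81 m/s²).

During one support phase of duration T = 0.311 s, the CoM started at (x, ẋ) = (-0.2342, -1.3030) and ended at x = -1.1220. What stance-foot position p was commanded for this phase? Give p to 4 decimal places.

ωT = 3.3638·0.311 = 1.046142; cosh(ωT) = 1.598969, sinh(ωT) = 1.247678
x(T) = p + (x₀−p)·cosh(ωT) + (ẋ₀/ω)·sinh(ωT) ⇒ p·(1 − cosh) = x(T) − x₀·cosh − (ẋ₀/ω)·sinh
numerator   = -1.1220 − (-0.2342)·1.598969 − (-1.3030/3.3638)·1.247678 = -0.264221
denominator = 1 − 1.598969 = -0.598969
p = -0.264221 / -0.598969 = 0.4411

p = 0.4411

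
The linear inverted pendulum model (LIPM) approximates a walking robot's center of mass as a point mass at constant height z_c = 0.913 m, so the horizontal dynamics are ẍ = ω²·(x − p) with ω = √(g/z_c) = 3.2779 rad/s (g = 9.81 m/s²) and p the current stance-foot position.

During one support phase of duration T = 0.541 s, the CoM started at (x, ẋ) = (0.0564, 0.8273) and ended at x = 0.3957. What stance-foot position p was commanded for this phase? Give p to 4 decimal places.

ωT = 3.2779·0.541 = 1.773344; cosh(ωT) = 3.030141, sinh(ωT) = 2.860377
x(T) = p + (x₀−p)·cosh(ωT) + (ẋ₀/ω)·sinh(ωT) ⇒ p·(1 − cosh) = x(T) − x₀·cosh − (ẋ₀/ω)·sinh
numerator   = 0.3957 − (0.0564)·3.030141 − (0.8273/3.2779)·2.860377 = -0.497122
denominator = 1 − 3.030141 = -2.030141
p = -0.497122 / -2.030141 = 0.2449

p = 0.2449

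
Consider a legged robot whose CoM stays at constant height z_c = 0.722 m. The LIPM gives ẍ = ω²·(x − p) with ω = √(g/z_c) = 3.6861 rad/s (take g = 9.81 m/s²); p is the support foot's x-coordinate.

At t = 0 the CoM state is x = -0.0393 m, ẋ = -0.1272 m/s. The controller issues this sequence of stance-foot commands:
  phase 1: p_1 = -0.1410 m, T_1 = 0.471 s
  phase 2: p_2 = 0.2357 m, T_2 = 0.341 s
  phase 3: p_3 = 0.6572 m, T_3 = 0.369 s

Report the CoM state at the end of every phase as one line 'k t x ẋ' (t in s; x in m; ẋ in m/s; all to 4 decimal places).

phase 1: p=-0.1410, T=0.471, ωT=1.736153, cosh=2.925833, sinh=2.749636; start (x,ẋ)=(-0.039300, -0.127200) → end (x,ẋ)=(0.061673, 0.658608)
phase 2: p=0.2357, T=0.341, ωT=1.256960, cosh=1.899619, sinh=1.615102; start (x,ẋ)=(0.061673, 0.658608) → end (x,ẋ)=(0.193690, 0.215045)
phase 3: p=0.6572, T=0.369, ωT=1.360171, cosh=2.076738, sinh=1.820121; start (x,ẋ)=(0.193690, 0.215045) → end (x,ẋ)=(-0.199204, -2.663166)

1 0.4710 0.0617 0.6586
2 0.8120 0.1937 0.2150
3 1.1810 -0.1992 -2.6632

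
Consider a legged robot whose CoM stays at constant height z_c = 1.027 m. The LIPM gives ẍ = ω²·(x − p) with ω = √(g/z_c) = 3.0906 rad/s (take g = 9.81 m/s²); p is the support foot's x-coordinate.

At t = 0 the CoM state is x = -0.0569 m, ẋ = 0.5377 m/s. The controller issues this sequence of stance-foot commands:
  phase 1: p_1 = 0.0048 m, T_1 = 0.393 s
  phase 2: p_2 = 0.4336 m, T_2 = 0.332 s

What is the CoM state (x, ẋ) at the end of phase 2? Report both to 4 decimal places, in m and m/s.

phase 1: p=0.0048, T=0.393, ωT=1.214606, cosh=1.832896, sinh=1.536069; start (x,ẋ)=(-0.056900, 0.537700) → end (x,ẋ)=(0.158954, 0.692635)
phase 2: p=0.4336, T=0.332, ωT=1.026079, cosh=1.574257, sinh=1.215848; start (x,ẋ)=(0.158954, 0.692635) → end (x,ẋ)=(0.273721, 0.058350)

x = 0.2737, ẋ = 0.0584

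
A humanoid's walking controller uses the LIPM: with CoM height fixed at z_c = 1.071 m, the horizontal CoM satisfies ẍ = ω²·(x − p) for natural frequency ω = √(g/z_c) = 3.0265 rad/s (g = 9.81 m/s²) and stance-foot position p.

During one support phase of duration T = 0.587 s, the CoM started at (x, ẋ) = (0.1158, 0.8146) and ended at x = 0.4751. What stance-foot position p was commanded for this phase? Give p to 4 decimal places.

p = 0.3184

ωT = 3.0265·0.587 = 1.776555; cosh(ωT) = 3.039343, sinh(ωT) = 2.870123
x(T) = p + (x₀−p)·cosh(ωT) + (ẋ₀/ω)·sinh(ωT) ⇒ p·(1 − cosh) = x(T) − x₀·cosh − (ẋ₀/ω)·sinh
numerator   = 0.4751 − (0.1158)·3.039343 − (0.8146/3.0265)·2.870123 = -0.649366
denominator = 1 − 3.039343 = -2.039343
p = -0.649366 / -2.039343 = 0.3184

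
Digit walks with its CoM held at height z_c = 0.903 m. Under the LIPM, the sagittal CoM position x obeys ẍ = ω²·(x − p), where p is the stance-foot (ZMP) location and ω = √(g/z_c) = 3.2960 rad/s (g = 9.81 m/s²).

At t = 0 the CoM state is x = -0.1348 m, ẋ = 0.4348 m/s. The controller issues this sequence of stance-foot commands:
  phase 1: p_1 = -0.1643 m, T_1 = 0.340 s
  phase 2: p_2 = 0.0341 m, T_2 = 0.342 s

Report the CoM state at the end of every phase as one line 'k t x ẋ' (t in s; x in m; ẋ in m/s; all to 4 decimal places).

phase 1: p=-0.1643, T=0.340, ωT=1.120640, cosh=1.696444, sinh=1.370373; start (x,ẋ)=(-0.134800, 0.434800) → end (x,ẋ)=(0.066521, 0.870858)
phase 2: p=0.0341, T=0.342, ωT=1.127232, cosh=1.705514, sinh=1.381585; start (x,ẋ)=(0.066521, 0.870858) → end (x,ẋ)=(0.454433, 1.632897)

1 0.3400 0.0665 0.8709
2 0.6820 0.4544 1.6329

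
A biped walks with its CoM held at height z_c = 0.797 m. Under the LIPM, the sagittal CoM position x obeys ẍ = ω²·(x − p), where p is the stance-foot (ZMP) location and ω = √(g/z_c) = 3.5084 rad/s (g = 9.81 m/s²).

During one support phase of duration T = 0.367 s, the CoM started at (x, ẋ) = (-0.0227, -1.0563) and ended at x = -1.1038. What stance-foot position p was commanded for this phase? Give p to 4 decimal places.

ωT = 3.5084·0.367 = 1.287583; cosh(ωT) = 1.949976, sinh(ωT) = 1.674040
x(T) = p + (x₀−p)·cosh(ωT) + (ẋ₀/ω)·sinh(ωT) ⇒ p·(1 − cosh) = x(T) − x₀·cosh − (ẋ₀/ω)·sinh
numerator   = -1.1038 − (-0.0227)·1.949976 − (-1.0563/3.5084)·1.674040 = -0.555520
denominator = 1 − 1.949976 = -0.949976
p = -0.555520 / -0.949976 = 0.5848

p = 0.5848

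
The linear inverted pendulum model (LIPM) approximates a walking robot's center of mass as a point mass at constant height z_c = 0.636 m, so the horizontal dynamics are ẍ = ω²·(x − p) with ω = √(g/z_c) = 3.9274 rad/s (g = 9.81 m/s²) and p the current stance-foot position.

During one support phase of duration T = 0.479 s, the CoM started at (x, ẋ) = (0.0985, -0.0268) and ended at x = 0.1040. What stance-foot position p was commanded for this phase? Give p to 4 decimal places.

ωT = 3.9274·0.479 = 1.881225; cosh(ωT) = 3.356969, sinh(ωT) = 3.204566
x(T) = p + (x₀−p)·cosh(ωT) + (ẋ₀/ω)·sinh(ωT) ⇒ p·(1 − cosh) = x(T) − x₀·cosh − (ẋ₀/ω)·sinh
numerator   = 0.1040 − (0.0985)·3.356969 − (-0.0268/3.9274)·3.204566 = -0.204794
denominator = 1 − 3.356969 = -2.356969
p = -0.204794 / -2.356969 = 0.0869

p = 0.0869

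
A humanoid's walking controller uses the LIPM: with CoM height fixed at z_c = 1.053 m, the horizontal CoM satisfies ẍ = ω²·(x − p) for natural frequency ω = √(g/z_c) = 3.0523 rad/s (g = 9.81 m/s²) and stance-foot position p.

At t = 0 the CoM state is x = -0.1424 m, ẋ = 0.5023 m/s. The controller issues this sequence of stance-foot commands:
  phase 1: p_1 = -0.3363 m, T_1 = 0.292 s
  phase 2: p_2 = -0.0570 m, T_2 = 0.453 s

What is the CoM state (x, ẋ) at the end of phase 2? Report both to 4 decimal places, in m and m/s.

x = 1.0946, ẋ = 3.7198

phase 1: p=-0.3363, T=0.292, ωT=0.891272, cosh=1.424181, sinh=1.014047; start (x,ẋ)=(-0.142400, 0.502300) → end (x,ẋ)=(0.106725, 1.315521)
phase 2: p=-0.0570, T=0.453, ωT=1.382692, cosh=2.118259, sinh=1.867357; start (x,ẋ)=(0.106725, 1.315521) → end (x,ẋ)=(1.094630, 3.719802)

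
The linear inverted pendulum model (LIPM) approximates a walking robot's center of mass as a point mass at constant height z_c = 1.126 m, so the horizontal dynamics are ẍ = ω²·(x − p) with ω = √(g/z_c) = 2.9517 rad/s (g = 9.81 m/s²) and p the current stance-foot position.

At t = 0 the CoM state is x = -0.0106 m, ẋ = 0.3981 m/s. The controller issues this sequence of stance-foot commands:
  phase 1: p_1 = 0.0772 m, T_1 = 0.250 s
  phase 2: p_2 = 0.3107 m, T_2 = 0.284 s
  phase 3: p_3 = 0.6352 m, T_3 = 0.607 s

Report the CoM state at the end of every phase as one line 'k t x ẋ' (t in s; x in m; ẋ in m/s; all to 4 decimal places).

phase 1: p=0.0772, T=0.250, ωT=0.737925, cosh=1.284848, sinh=0.806743; start (x,ẋ)=(-0.010600, 0.398100) → end (x,ẋ)=(0.073197, 0.302423)
phase 2: p=0.3107, T=0.284, ωT=0.838283, cosh=1.372423, sinh=0.939970; start (x,ẋ)=(0.073197, 0.302423) → end (x,ẋ)=(0.081052, -0.243902)
phase 3: p=0.6352, T=0.607, ωT=1.791682, cosh=3.083107, sinh=2.916428; start (x,ẋ)=(0.081052, -0.243902) → end (x,ẋ)=(-1.314285, -5.522314)

1 0.2500 0.0732 0.3024
2 0.5340 0.0811 -0.2439
3 1.1410 -1.3143 -5.5223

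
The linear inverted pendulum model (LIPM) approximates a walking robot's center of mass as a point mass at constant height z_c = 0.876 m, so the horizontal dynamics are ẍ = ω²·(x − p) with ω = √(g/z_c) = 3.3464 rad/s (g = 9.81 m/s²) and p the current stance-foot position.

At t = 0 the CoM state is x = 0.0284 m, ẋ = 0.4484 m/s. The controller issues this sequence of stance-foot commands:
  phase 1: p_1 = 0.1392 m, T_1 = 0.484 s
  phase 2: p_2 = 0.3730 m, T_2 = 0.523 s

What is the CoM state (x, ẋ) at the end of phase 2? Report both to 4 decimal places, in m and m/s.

x = 0.0128, ẋ = -1.0412

phase 1: p=0.1392, T=0.484, ωT=1.619658, cosh=2.624663, sinh=2.426697; start (x,ẋ)=(0.028400, 0.448400) → end (x,ẋ)=(0.173552, 0.277126)
phase 2: p=0.3730, T=0.523, ωT=1.750167, cosh=2.964655, sinh=2.790910; start (x,ẋ)=(0.173552, 0.277126) → end (x,ẋ)=(0.012829, -1.041164)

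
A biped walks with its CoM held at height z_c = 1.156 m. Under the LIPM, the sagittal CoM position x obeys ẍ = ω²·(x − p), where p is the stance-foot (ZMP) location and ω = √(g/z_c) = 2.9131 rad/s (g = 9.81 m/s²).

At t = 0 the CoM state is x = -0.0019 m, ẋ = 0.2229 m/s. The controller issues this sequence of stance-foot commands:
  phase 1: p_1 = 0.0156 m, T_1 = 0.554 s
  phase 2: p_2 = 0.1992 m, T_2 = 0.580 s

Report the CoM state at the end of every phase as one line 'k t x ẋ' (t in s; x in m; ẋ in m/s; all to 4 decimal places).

1 0.5540 0.1544 0.4590
2 1.1340 0.4860 0.9444

phase 1: p=0.0156, T=0.554, ωT=1.613857, cosh=2.610632, sinh=2.411514; start (x,ẋ)=(-0.001900, 0.222900) → end (x,ẋ)=(0.154434, 0.458973)
phase 2: p=0.1992, T=0.580, ωT=1.689598, cosh=2.800948, sinh=2.616354; start (x,ẋ)=(0.154434, 0.458973) → end (x,ẋ)=(0.486033, 0.944369)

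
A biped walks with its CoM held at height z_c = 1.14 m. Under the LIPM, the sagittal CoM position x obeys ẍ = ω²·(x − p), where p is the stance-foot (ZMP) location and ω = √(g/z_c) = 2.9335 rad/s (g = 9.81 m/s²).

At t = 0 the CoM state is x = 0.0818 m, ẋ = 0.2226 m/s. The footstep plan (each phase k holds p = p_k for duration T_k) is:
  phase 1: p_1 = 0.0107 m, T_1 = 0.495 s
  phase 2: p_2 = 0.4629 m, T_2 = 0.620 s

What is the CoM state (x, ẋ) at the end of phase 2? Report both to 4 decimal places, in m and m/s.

phase 1: p=0.0107, T=0.495, ωT=1.452082, cosh=2.253042, sinh=2.018960; start (x,ẋ)=(0.081800, 0.222600) → end (x,ẋ)=(0.324094, 0.922625)
phase 2: p=0.4629, T=0.620, ωT=1.818770, cosh=3.163248, sinh=3.001023; start (x,ẋ)=(0.324094, 0.922625) → end (x,ẋ)=(0.967685, 1.696515)

x = 0.9677, ẋ = 1.6965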